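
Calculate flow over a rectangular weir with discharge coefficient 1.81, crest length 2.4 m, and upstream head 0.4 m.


Q = C * L * H^(3/2) = 1.81 * 2.4 * 0.4^1.5 = 1.81 * 2.4 * 0.252982

1.0990 m^3/s


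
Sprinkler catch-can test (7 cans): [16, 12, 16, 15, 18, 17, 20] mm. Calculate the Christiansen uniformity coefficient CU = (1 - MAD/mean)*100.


mean = 16.285714 mm
MAD = 1.755102 mm
CU = (1 - 1.755102/16.285714)*100

89.2231 %


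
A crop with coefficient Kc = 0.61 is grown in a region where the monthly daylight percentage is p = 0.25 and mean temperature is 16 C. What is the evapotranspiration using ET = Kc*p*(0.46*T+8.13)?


ET = Kc * p * (0.46*T + 8.13)
ET = 0.61 * 0.25 * (0.46*16 + 8.13)
ET = 0.61 * 0.25 * 15.4900

2.3622 mm/day


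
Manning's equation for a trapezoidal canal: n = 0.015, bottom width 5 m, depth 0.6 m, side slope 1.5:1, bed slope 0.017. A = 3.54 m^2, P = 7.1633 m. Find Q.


R = A/P = 3.54/7.1633 = 0.494186
Q = (1/0.015) * 3.54 * 0.494186^(2/3) * 0.017^0.5

19.2337 m^3/s


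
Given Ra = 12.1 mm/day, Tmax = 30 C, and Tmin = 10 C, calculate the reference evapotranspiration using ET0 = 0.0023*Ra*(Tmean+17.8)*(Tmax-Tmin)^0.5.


Tmean = (Tmax + Tmin)/2 = (30 + 10)/2 = 20.0
ET0 = 0.0023 * 12.1 * (20.0 + 17.8) * sqrt(30 - 10)
ET0 = 0.0023 * 12.1 * 37.8 * 4.472136

4.7046 mm/day


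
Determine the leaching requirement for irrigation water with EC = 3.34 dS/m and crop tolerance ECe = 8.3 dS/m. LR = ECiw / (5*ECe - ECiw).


LR = ECiw / (5*ECe - ECiw)
LR = 3.34 / (5*8.3 - 3.34)
LR = 3.34 / 38.1600

0.0875


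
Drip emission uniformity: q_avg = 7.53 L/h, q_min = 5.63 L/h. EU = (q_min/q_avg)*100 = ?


EU = (q_min/q_avg)*100 = (5.63/7.53)*100 = 74.7676%

74.7676 %


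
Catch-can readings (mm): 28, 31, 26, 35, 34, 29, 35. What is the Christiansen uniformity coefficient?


mean = 31.142857 mm
MAD = 3.020408 mm
CU = (1 - 3.020408/31.142857)*100

90.3014 %


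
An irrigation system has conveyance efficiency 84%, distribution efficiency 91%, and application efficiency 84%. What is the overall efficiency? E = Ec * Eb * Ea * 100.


Ec = 0.84, Eb = 0.91, Ea = 0.84
E = 0.84 * 0.91 * 0.84 * 100 = 64.2096%

64.2096 %


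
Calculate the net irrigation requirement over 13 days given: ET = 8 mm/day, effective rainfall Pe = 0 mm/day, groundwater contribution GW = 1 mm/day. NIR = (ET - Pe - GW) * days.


Daily deficit = ET - Pe - GW = 8 - 0 - 1 = 7 mm/day
NIR = 7 * 13 = 91 mm

91.0000 mm


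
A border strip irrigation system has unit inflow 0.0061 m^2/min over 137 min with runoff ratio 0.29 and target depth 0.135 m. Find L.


L = q*t/((1+r)*Z)
L = 0.0061*137/((1+0.29)*0.135)
L = 0.8357/0.17415

4.7987 m


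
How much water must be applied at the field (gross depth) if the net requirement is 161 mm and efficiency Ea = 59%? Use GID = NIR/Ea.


Ea = 59% = 0.59
GID = NIR / Ea = 161 / 0.59 = 272.8814 mm

272.8814 mm


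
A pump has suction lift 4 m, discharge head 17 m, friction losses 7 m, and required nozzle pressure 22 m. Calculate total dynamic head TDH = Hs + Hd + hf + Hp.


TDH = Hs + Hd + hf + Hp = 4 + 17 + 7 + 22 = 50

50 m


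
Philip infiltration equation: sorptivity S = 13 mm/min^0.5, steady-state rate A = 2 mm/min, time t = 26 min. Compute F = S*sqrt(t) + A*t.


F = S*sqrt(t) + A*t
F = 13*sqrt(26) + 2*26
F = 13*5.099020 + 52

118.2873 mm


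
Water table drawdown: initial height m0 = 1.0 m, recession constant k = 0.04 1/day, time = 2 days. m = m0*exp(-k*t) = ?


m = m0 * exp(-k*t)
m = 1.0 * exp(-0.04 * 2)
m = 1.0 * exp(-0.0800)

0.9231 m


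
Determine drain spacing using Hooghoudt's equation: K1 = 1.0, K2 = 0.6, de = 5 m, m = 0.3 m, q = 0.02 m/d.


S^2 = 8*K2*de*m/q + 4*K1*m^2/q
S^2 = 8*0.6*5*0.3/0.02 + 4*1.0*0.3^2/0.02
S = sqrt(378.0000)

19.4422 m


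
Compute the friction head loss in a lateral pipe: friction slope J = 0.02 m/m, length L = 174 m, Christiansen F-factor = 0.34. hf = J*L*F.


hf = J * L * F = 0.02 * 174 * 0.34 = 1.1832 m

1.1832 m


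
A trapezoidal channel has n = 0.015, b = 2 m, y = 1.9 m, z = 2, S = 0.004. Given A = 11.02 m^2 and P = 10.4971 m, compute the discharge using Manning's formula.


R = A/P = 11.02/10.4971 = 1.049814
Q = (1/0.015) * 11.02 * 1.049814^(2/3) * 0.004^0.5

47.9949 m^3/s


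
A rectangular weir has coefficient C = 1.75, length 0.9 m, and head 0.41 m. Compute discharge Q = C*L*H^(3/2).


Q = C * L * H^(3/2) = 1.75 * 0.9 * 0.41^1.5 = 1.75 * 0.9 * 0.262528

0.4135 m^3/s


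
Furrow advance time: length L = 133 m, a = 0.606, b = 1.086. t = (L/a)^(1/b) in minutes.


t = (L/a)^(1/b)
t = (133/0.606)^(1/1.086)
t = 219.471947^(1/1.086)

143.2076 min


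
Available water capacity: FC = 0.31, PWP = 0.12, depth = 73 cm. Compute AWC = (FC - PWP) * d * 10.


AWC = (FC - PWP) * d * 10
AWC = (0.31 - 0.12) * 73 * 10
AWC = 0.1900 * 73 * 10

138.7000 mm


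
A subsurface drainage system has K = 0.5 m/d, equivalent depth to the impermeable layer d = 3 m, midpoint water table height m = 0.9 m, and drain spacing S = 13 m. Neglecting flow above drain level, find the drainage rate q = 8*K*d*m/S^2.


q = 8*K*d*m/S^2
q = 8*0.5*3*0.9/13^2
q = 10.8000 / 169

0.0639 m/d


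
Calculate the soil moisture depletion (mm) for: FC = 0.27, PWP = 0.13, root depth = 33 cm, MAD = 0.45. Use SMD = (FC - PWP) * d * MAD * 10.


SMD = (FC - PWP) * d * MAD * 10
SMD = (0.27 - 0.13) * 33 * 0.45 * 10
SMD = 0.1400 * 33 * 0.45 * 10

20.7900 mm


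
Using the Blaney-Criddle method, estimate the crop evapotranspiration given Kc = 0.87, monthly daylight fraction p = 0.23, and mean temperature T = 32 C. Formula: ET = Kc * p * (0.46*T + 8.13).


ET = Kc * p * (0.46*T + 8.13)
ET = 0.87 * 0.23 * (0.46*32 + 8.13)
ET = 0.87 * 0.23 * 22.8500

4.5723 mm/day


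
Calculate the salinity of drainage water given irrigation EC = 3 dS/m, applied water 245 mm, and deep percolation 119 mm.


EC_dw = EC_iw * D_iw / D_dw
EC_dw = 3 * 245 / 119
EC_dw = 735 / 119

6.1765 dS/m


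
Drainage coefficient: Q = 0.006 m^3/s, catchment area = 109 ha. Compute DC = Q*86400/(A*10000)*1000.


DC = Q * 86400 / (A * 10000) * 1000
DC = 0.006 * 86400 / (109 * 10000) * 1000
DC = 518400.0000 / 1090000

0.4756 mm/day


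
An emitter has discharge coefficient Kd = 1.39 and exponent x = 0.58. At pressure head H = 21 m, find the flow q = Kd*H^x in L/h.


q = Kd * H^x = 1.39 * 21^0.58 = 1.39 * 5.846382

8.1265 L/h


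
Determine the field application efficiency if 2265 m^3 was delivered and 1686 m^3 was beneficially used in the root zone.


Ea = V_root / V_field * 100 = 1686 / 2265 * 100 = 74.4371%

74.4371 %


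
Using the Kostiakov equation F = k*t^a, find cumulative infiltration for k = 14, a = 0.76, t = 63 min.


F = k * t^a = 14 * 63^0.76
F = 14 * 23.307668

326.3074 mm


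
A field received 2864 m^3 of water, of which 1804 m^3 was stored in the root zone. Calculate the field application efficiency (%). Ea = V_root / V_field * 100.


Ea = V_root / V_field * 100 = 1804 / 2864 * 100 = 62.9888%

62.9888 %


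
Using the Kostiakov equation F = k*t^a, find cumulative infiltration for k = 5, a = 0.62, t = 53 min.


F = k * t^a = 5 * 53^0.62
F = 5 * 11.723331

58.6167 mm


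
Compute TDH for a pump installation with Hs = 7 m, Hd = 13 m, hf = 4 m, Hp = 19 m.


TDH = Hs + Hd + hf + Hp = 7 + 13 + 4 + 19 = 43

43 m


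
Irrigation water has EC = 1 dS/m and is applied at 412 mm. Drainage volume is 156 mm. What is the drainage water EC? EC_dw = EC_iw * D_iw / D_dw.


EC_dw = EC_iw * D_iw / D_dw
EC_dw = 1 * 412 / 156
EC_dw = 412 / 156

2.6410 dS/m


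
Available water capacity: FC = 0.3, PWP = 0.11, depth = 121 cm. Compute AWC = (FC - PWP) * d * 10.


AWC = (FC - PWP) * d * 10
AWC = (0.3 - 0.11) * 121 * 10
AWC = 0.1900 * 121 * 10

229.9000 mm


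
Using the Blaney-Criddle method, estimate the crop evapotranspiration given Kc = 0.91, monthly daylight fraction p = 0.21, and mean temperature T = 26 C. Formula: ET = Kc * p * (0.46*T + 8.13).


ET = Kc * p * (0.46*T + 8.13)
ET = 0.91 * 0.21 * (0.46*26 + 8.13)
ET = 0.91 * 0.21 * 20.0900

3.8392 mm/day


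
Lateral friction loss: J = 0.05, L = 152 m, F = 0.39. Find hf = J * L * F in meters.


hf = J * L * F = 0.05 * 152 * 0.39 = 2.9640 m

2.9640 m


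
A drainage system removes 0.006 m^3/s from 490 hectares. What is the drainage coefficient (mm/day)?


DC = Q * 86400 / (A * 10000) * 1000
DC = 0.006 * 86400 / (490 * 10000) * 1000
DC = 518400.0000 / 4900000

0.1058 mm/day


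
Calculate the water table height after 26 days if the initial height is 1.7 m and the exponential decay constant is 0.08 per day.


m = m0 * exp(-k*t)
m = 1.7 * exp(-0.08 * 26)
m = 1.7 * exp(-2.0800)

0.2124 m


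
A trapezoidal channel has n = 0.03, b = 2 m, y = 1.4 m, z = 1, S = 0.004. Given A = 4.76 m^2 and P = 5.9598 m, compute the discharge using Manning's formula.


R = A/P = 4.76/5.9598 = 0.798685
Q = (1/0.03) * 4.76 * 0.798685^(2/3) * 0.004^0.5

8.6384 m^3/s


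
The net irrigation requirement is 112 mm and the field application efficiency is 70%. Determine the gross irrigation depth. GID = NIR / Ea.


Ea = 70% = 0.7
GID = NIR / Ea = 112 / 0.7 = 160.0000 mm

160.0000 mm


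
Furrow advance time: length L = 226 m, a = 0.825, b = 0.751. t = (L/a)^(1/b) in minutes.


t = (L/a)^(1/b)
t = (226/0.825)^(1/0.751)
t = 273.939394^(1/0.751)

1761.4818 min


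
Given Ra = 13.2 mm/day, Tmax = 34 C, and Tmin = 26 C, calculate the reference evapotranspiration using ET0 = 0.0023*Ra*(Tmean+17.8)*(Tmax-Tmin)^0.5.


Tmean = (Tmax + Tmin)/2 = (34 + 26)/2 = 30.0
ET0 = 0.0023 * 13.2 * (30.0 + 17.8) * sqrt(34 - 26)
ET0 = 0.0023 * 13.2 * 47.8 * 2.828427

4.1046 mm/day


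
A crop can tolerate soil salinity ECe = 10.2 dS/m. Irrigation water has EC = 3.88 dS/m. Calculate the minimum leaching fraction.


LR = ECiw / (5*ECe - ECiw)
LR = 3.88 / (5*10.2 - 3.88)
LR = 3.88 / 47.1200

0.0823


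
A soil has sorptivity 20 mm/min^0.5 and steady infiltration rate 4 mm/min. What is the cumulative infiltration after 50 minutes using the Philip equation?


F = S*sqrt(t) + A*t
F = 20*sqrt(50) + 4*50
F = 20*7.071068 + 200

341.4214 mm


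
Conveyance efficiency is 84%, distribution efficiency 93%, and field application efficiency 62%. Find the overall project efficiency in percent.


Ec = 0.84, Eb = 0.93, Ea = 0.62
E = 0.84 * 0.93 * 0.62 * 100 = 48.4344%

48.4344 %


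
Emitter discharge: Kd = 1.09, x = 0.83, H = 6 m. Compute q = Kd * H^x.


q = Kd * H^x = 1.09 * 6^0.83 = 1.09 * 4.424514

4.8227 L/h


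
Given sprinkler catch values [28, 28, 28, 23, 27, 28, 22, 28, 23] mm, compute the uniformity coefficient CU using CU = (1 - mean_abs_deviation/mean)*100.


mean = 26.111111 mm
MAD = 2.296296 mm
CU = (1 - 2.296296/26.111111)*100

91.2057 %


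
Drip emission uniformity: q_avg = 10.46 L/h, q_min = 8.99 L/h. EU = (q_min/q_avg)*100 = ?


EU = (q_min/q_avg)*100 = (8.99/10.46)*100 = 85.9465%

85.9465 %


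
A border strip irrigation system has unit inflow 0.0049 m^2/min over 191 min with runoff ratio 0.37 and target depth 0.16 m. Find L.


L = q*t/((1+r)*Z)
L = 0.0049*191/((1+0.37)*0.16)
L = 0.9359/0.2192

4.2696 m


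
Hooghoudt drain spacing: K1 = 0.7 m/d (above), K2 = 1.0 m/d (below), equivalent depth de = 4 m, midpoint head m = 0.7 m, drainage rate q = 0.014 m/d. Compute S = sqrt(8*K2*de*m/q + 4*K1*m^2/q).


S^2 = 8*K2*de*m/q + 4*K1*m^2/q
S^2 = 8*1.0*4*0.7/0.014 + 4*0.7*0.7^2/0.014
S = sqrt(1698.0000)

41.2068 m


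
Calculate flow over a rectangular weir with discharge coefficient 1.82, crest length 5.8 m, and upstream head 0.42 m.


Q = C * L * H^(3/2) = 1.82 * 5.8 * 0.42^1.5 = 1.82 * 5.8 * 0.272191

2.8732 m^3/s


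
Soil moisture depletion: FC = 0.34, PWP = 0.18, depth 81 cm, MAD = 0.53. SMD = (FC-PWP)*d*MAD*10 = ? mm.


SMD = (FC - PWP) * d * MAD * 10
SMD = (0.34 - 0.18) * 81 * 0.53 * 10
SMD = 0.1600 * 81 * 0.53 * 10

68.6880 mm


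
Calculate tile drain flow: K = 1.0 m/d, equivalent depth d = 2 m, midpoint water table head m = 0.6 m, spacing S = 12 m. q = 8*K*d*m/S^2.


q = 8*K*d*m/S^2
q = 8*1.0*2*0.6/12^2
q = 9.6000 / 144

0.0667 m/d


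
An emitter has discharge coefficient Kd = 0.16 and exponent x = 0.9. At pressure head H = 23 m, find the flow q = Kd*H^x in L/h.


q = Kd * H^x = 0.16 * 23^0.9 = 0.16 * 16.809510

2.6895 L/h


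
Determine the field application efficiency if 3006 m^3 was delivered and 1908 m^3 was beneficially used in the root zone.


Ea = V_root / V_field * 100 = 1908 / 3006 * 100 = 63.4731%

63.4731 %


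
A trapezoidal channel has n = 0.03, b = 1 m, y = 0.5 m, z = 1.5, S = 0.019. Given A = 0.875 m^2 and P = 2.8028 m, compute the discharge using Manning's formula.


R = A/P = 0.875/2.8028 = 0.312188
Q = (1/0.03) * 0.875 * 0.312188^(2/3) * 0.019^0.5

1.8502 m^3/s


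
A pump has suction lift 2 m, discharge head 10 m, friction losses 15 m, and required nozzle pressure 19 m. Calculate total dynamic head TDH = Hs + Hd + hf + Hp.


TDH = Hs + Hd + hf + Hp = 2 + 10 + 15 + 19 = 46

46 m


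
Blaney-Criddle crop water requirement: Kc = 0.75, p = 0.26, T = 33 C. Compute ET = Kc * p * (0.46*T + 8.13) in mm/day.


ET = Kc * p * (0.46*T + 8.13)
ET = 0.75 * 0.26 * (0.46*33 + 8.13)
ET = 0.75 * 0.26 * 23.3100

4.5455 mm/day


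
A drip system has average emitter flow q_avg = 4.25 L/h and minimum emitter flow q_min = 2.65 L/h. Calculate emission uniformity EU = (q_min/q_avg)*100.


EU = (q_min/q_avg)*100 = (2.65/4.25)*100 = 62.3529%

62.3529 %


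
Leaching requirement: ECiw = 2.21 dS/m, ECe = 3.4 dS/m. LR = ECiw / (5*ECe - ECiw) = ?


LR = ECiw / (5*ECe - ECiw)
LR = 2.21 / (5*3.4 - 2.21)
LR = 2.21 / 14.7900

0.1494


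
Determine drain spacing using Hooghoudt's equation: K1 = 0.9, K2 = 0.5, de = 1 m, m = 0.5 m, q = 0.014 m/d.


S^2 = 8*K2*de*m/q + 4*K1*m^2/q
S^2 = 8*0.5*1*0.5/0.014 + 4*0.9*0.5^2/0.014
S = sqrt(207.1429)

14.3925 m


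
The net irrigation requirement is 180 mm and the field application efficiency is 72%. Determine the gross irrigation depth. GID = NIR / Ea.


Ea = 72% = 0.72
GID = NIR / Ea = 180 / 0.72 = 250.0000 mm

250.0000 mm


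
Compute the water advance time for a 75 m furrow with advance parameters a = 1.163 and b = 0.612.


t = (L/a)^(1/b)
t = (75/1.163)^(1/0.612)
t = 64.488392^(1/0.612)

905.0430 min


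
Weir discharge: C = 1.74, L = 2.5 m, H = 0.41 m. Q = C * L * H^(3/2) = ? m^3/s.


Q = C * L * H^(3/2) = 1.74 * 2.5 * 0.41^1.5 = 1.74 * 2.5 * 0.262528

1.1420 m^3/s


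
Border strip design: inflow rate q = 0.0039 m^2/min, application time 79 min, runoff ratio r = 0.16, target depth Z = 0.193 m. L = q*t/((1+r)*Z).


L = q*t/((1+r)*Z)
L = 0.0039*79/((1+0.16)*0.193)
L = 0.3081/0.22388

1.3762 m


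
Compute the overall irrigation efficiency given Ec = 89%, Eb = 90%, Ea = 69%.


Ec = 0.89, Eb = 0.9, Ea = 0.69
E = 0.89 * 0.9 * 0.69 * 100 = 55.2690%

55.2690 %


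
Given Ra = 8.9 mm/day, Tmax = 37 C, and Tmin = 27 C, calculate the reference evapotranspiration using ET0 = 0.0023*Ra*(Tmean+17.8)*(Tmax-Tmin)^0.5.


Tmean = (Tmax + Tmin)/2 = (37 + 27)/2 = 32.0
ET0 = 0.0023 * 8.9 * (32.0 + 17.8) * sqrt(37 - 27)
ET0 = 0.0023 * 8.9 * 49.8 * 3.162278

3.2236 mm/day


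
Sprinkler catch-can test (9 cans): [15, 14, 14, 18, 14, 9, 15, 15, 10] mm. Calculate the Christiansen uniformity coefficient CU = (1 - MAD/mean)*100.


mean = 13.777778 mm
MAD = 1.901235 mm
CU = (1 - 1.901235/13.777778)*100

86.2007 %


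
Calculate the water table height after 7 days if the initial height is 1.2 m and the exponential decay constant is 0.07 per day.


m = m0 * exp(-k*t)
m = 1.2 * exp(-0.07 * 7)
m = 1.2 * exp(-0.4900)

0.7352 m


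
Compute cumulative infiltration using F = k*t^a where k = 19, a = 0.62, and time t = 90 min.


F = k * t^a = 19 * 90^0.62
F = 19 * 16.279099

309.3029 mm


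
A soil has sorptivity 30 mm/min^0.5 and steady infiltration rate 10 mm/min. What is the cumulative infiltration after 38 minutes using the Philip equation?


F = S*sqrt(t) + A*t
F = 30*sqrt(38) + 10*38
F = 30*6.164414 + 380

564.9324 mm


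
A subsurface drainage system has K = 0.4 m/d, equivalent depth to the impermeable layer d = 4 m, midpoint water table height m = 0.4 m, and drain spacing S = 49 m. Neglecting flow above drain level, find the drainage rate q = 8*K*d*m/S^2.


q = 8*K*d*m/S^2
q = 8*0.4*4*0.4/49^2
q = 5.1200 / 2401

0.0021 m/d


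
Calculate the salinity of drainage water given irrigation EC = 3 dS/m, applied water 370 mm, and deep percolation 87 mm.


EC_dw = EC_iw * D_iw / D_dw
EC_dw = 3 * 370 / 87
EC_dw = 1110 / 87

12.7586 dS/m


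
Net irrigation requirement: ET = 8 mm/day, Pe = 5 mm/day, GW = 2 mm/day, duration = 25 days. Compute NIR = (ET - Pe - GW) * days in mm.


Daily deficit = ET - Pe - GW = 8 - 5 - 2 = 1 mm/day
NIR = 1 * 25 = 25 mm

25.0000 mm


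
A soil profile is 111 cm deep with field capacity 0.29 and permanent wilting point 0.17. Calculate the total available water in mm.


AWC = (FC - PWP) * d * 10
AWC = (0.29 - 0.17) * 111 * 10
AWC = 0.1200 * 111 * 10

133.2000 mm


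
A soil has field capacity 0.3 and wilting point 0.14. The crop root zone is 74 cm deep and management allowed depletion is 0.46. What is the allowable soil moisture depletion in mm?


SMD = (FC - PWP) * d * MAD * 10
SMD = (0.3 - 0.14) * 74 * 0.46 * 10
SMD = 0.1600 * 74 * 0.46 * 10

54.4640 mm


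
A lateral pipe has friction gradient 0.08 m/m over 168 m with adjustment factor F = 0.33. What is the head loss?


hf = J * L * F = 0.08 * 168 * 0.33 = 4.4352 m

4.4352 m


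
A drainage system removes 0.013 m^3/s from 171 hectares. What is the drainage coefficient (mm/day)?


DC = Q * 86400 / (A * 10000) * 1000
DC = 0.013 * 86400 / (171 * 10000) * 1000
DC = 1123200.0000 / 1710000

0.6568 mm/day


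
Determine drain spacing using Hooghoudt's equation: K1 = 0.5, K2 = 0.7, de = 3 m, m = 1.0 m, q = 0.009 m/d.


S^2 = 8*K2*de*m/q + 4*K1*m^2/q
S^2 = 8*0.7*3*1.0/0.009 + 4*0.5*1.0^2/0.009
S = sqrt(2088.8889)

45.7044 m


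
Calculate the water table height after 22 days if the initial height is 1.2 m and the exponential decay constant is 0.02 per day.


m = m0 * exp(-k*t)
m = 1.2 * exp(-0.02 * 22)
m = 1.2 * exp(-0.4400)

0.7728 m


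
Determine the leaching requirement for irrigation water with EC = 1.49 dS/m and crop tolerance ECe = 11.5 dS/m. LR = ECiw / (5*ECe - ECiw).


LR = ECiw / (5*ECe - ECiw)
LR = 1.49 / (5*11.5 - 1.49)
LR = 1.49 / 56.0100

0.0266


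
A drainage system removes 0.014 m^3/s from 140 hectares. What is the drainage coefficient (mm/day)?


DC = Q * 86400 / (A * 10000) * 1000
DC = 0.014 * 86400 / (140 * 10000) * 1000
DC = 1209600.0000 / 1400000

0.8640 mm/day


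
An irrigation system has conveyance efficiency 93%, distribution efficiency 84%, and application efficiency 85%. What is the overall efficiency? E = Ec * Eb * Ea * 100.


Ec = 0.93, Eb = 0.84, Ea = 0.85
E = 0.93 * 0.84 * 0.85 * 100 = 66.4020%

66.4020 %


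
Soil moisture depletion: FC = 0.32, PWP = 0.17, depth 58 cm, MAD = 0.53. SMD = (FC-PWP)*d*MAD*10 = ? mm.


SMD = (FC - PWP) * d * MAD * 10
SMD = (0.32 - 0.17) * 58 * 0.53 * 10
SMD = 0.1500 * 58 * 0.53 * 10

46.1100 mm


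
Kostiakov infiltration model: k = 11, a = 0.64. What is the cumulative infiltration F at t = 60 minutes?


F = k * t^a = 11 * 60^0.64
F = 11 * 13.740951

151.1505 mm


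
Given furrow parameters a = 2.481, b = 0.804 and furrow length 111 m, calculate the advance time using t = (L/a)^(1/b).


t = (L/a)^(1/b)
t = (111/2.481)^(1/0.804)
t = 44.740024^(1/0.804)

113.0068 min


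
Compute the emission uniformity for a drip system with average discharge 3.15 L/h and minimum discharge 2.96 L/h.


EU = (q_min/q_avg)*100 = (2.96/3.15)*100 = 93.9683%

93.9683 %


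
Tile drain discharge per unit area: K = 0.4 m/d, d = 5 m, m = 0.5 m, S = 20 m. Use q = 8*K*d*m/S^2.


q = 8*K*d*m/S^2
q = 8*0.4*5*0.5/20^2
q = 8.0000 / 400

0.0200 m/d


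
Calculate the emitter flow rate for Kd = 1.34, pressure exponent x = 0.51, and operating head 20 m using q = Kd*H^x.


q = Kd * H^x = 1.34 * 20^0.51 = 1.34 * 4.608136

6.1749 L/h


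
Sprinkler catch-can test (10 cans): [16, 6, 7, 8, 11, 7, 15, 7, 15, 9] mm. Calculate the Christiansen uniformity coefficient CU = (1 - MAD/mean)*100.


mean = 10.100000 mm
MAD = 3.320000 mm
CU = (1 - 3.320000/10.100000)*100

67.1287 %


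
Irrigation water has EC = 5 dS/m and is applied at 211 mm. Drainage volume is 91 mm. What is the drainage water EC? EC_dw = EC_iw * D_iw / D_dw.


EC_dw = EC_iw * D_iw / D_dw
EC_dw = 5 * 211 / 91
EC_dw = 1055 / 91

11.5934 dS/m


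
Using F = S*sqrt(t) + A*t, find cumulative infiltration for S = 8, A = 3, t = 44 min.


F = S*sqrt(t) + A*t
F = 8*sqrt(44) + 3*44
F = 8*6.633250 + 132

185.0660 mm


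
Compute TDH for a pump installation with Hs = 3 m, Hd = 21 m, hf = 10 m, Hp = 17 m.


TDH = Hs + Hd + hf + Hp = 3 + 21 + 10 + 17 = 51

51 m


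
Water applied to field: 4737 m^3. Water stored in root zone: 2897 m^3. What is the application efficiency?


Ea = V_root / V_field * 100 = 2897 / 4737 * 100 = 61.1569%

61.1569 %


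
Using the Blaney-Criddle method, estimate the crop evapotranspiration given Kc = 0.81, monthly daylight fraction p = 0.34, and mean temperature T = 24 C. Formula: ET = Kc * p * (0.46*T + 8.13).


ET = Kc * p * (0.46*T + 8.13)
ET = 0.81 * 0.34 * (0.46*24 + 8.13)
ET = 0.81 * 0.34 * 19.1700

5.2794 mm/day


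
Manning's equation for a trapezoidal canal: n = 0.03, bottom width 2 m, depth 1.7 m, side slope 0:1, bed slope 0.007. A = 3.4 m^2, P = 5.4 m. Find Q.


R = A/P = 3.4/5.4 = 0.629630
Q = (1/0.03) * 3.4 * 0.629630^(2/3) * 0.007^0.5

6.9657 m^3/s


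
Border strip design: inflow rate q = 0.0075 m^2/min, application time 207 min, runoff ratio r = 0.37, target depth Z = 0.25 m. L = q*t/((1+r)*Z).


L = q*t/((1+r)*Z)
L = 0.0075*207/((1+0.37)*0.25)
L = 1.5525/0.3425

4.5328 m


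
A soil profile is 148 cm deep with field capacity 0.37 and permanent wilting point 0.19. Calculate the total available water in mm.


AWC = (FC - PWP) * d * 10
AWC = (0.37 - 0.19) * 148 * 10
AWC = 0.1800 * 148 * 10

266.4000 mm


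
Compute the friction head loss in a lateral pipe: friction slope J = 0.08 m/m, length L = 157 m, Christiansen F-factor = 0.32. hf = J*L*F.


hf = J * L * F = 0.08 * 157 * 0.32 = 4.0192 m

4.0192 m


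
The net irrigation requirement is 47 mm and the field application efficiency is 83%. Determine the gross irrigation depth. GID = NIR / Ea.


Ea = 83% = 0.83
GID = NIR / Ea = 47 / 0.83 = 56.6265 mm

56.6265 mm


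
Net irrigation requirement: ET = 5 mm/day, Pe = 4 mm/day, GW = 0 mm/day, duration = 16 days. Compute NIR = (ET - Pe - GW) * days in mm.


Daily deficit = ET - Pe - GW = 5 - 4 - 0 = 1 mm/day
NIR = 1 * 16 = 16 mm

16.0000 mm


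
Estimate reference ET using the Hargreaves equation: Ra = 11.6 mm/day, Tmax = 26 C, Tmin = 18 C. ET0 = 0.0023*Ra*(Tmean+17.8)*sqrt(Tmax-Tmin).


Tmean = (Tmax + Tmin)/2 = (26 + 18)/2 = 22.0
ET0 = 0.0023 * 11.6 * (22.0 + 17.8) * sqrt(26 - 18)
ET0 = 0.0023 * 11.6 * 39.8 * 2.828427

3.0034 mm/day


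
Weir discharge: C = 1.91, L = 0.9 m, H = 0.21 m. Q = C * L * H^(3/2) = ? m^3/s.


Q = C * L * H^(3/2) = 1.91 * 0.9 * 0.21^1.5 = 1.91 * 0.9 * 0.096234

0.1654 m^3/s


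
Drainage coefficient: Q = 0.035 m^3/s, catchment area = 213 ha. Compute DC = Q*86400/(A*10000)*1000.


DC = Q * 86400 / (A * 10000) * 1000
DC = 0.035 * 86400 / (213 * 10000) * 1000
DC = 3024000.0000 / 2130000

1.4197 mm/day


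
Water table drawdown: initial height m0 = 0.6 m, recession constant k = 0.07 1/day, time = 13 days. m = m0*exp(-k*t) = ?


m = m0 * exp(-k*t)
m = 0.6 * exp(-0.07 * 13)
m = 0.6 * exp(-0.9100)

0.2415 m


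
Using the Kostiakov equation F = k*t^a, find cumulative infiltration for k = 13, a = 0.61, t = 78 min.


F = k * t^a = 13 * 78^0.61
F = 13 * 14.261911

185.4048 mm


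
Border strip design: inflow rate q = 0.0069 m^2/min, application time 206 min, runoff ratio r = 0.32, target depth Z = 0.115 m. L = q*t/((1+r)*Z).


L = q*t/((1+r)*Z)
L = 0.0069*206/((1+0.32)*0.115)
L = 1.4214/0.1518

9.3636 m


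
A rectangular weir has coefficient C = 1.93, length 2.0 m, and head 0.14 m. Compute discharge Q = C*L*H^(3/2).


Q = C * L * H^(3/2) = 1.93 * 2.0 * 0.14^1.5 = 1.93 * 2.0 * 0.052383

0.2022 m^3/s


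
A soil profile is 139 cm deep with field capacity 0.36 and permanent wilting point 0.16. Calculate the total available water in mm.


AWC = (FC - PWP) * d * 10
AWC = (0.36 - 0.16) * 139 * 10
AWC = 0.2000 * 139 * 10

278.0000 mm


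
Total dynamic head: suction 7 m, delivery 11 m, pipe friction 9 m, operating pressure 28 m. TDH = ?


TDH = Hs + Hd + hf + Hp = 7 + 11 + 9 + 28 = 55

55 m


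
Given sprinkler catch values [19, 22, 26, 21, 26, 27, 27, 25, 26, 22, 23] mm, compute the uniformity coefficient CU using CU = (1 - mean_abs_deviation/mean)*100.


mean = 24.000000 mm
MAD = 2.363636 mm
CU = (1 - 2.363636/24.000000)*100

90.1515 %


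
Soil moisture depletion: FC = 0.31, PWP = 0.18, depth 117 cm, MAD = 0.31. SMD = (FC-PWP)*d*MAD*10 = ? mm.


SMD = (FC - PWP) * d * MAD * 10
SMD = (0.31 - 0.18) * 117 * 0.31 * 10
SMD = 0.1300 * 117 * 0.31 * 10

47.1510 mm


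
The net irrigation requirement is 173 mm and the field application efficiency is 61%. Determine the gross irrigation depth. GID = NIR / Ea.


Ea = 61% = 0.61
GID = NIR / Ea = 173 / 0.61 = 283.6066 mm

283.6066 mm


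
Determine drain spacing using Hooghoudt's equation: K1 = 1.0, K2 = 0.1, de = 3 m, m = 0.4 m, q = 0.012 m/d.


S^2 = 8*K2*de*m/q + 4*K1*m^2/q
S^2 = 8*0.1*3*0.4/0.012 + 4*1.0*0.4^2/0.012
S = sqrt(133.3333)

11.5470 m


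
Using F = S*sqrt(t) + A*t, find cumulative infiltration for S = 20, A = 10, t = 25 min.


F = S*sqrt(t) + A*t
F = 20*sqrt(25) + 10*25
F = 20*5.000000 + 250

350.0000 mm


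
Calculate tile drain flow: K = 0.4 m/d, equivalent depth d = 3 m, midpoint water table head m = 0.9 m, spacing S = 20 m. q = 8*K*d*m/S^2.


q = 8*K*d*m/S^2
q = 8*0.4*3*0.9/20^2
q = 8.6400 / 400

0.0216 m/d


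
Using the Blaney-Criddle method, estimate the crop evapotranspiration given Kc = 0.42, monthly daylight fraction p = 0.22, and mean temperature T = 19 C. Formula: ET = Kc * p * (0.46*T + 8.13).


ET = Kc * p * (0.46*T + 8.13)
ET = 0.42 * 0.22 * (0.46*19 + 8.13)
ET = 0.42 * 0.22 * 16.8700

1.5588 mm/day


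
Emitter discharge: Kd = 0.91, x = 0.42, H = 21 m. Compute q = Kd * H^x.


q = Kd * H^x = 0.91 * 21^0.42 = 0.91 * 3.591965

3.2687 L/h


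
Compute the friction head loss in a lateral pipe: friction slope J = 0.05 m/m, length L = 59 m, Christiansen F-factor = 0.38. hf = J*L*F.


hf = J * L * F = 0.05 * 59 * 0.38 = 1.1210 m

1.1210 m


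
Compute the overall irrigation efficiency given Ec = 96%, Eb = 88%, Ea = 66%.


Ec = 0.96, Eb = 0.88, Ea = 0.66
E = 0.96 * 0.88 * 0.66 * 100 = 55.7568%

55.7568 %


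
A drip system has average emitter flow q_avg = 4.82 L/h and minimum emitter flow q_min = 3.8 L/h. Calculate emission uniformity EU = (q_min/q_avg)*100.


EU = (q_min/q_avg)*100 = (3.8/4.82)*100 = 78.8382%

78.8382 %


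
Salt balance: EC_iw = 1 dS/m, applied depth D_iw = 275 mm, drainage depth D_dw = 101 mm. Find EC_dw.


EC_dw = EC_iw * D_iw / D_dw
EC_dw = 1 * 275 / 101
EC_dw = 275 / 101

2.7228 dS/m


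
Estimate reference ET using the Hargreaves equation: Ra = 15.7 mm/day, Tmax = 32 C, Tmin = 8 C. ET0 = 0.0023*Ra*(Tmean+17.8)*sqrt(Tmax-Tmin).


Tmean = (Tmax + Tmin)/2 = (32 + 8)/2 = 20.0
ET0 = 0.0023 * 15.7 * (20.0 + 17.8) * sqrt(32 - 8)
ET0 = 0.0023 * 15.7 * 37.8 * 4.898979

6.6869 mm/day


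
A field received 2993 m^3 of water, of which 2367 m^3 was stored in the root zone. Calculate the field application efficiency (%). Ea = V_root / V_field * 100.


Ea = V_root / V_field * 100 = 2367 / 2993 * 100 = 79.0845%

79.0845 %


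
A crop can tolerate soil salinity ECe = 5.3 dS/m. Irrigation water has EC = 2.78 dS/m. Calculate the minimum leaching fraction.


LR = ECiw / (5*ECe - ECiw)
LR = 2.78 / (5*5.3 - 2.78)
LR = 2.78 / 23.7200

0.1172


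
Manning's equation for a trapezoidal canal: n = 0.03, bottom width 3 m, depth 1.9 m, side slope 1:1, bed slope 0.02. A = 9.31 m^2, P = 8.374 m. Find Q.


R = A/P = 9.31/8.374 = 1.111775
Q = (1/0.03) * 9.31 * 1.111775^(2/3) * 0.02^0.5

47.1000 m^3/s


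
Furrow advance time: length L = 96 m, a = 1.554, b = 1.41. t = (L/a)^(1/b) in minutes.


t = (L/a)^(1/b)
t = (96/1.554)^(1/1.41)
t = 61.776062^(1/1.41)

18.6245 min


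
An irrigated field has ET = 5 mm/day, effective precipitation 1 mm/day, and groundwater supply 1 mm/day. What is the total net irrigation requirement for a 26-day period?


Daily deficit = ET - Pe - GW = 5 - 1 - 1 = 3 mm/day
NIR = 3 * 26 = 78 mm

78.0000 mm


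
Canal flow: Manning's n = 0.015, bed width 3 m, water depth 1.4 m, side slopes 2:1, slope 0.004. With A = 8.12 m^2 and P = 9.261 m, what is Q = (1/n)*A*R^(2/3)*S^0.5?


R = A/P = 8.12/9.261 = 0.876795
Q = (1/0.015) * 8.12 * 0.876795^(2/3) * 0.004^0.5

31.3637 m^3/s


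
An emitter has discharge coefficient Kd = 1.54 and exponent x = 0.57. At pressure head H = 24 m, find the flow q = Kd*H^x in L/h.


q = Kd * H^x = 1.54 * 24^0.57 = 1.54 * 6.119563

9.4241 L/h


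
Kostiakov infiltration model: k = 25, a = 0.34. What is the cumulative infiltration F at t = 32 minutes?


F = k * t^a = 25 * 32^0.34
F = 25 * 3.249010

81.2253 mm


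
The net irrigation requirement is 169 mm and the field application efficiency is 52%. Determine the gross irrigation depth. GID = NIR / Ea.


Ea = 52% = 0.52
GID = NIR / Ea = 169 / 0.52 = 325.0000 mm

325.0000 mm


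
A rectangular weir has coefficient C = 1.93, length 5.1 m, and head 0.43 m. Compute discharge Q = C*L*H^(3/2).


Q = C * L * H^(3/2) = 1.93 * 5.1 * 0.43^1.5 = 1.93 * 5.1 * 0.281970

2.7754 m^3/s


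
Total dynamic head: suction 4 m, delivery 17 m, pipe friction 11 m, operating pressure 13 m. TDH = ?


TDH = Hs + Hd + hf + Hp = 4 + 17 + 11 + 13 = 45

45 m


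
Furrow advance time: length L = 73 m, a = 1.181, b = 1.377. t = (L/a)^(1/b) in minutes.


t = (L/a)^(1/b)
t = (73/1.181)^(1/1.377)
t = 61.812024^(1/1.377)

19.9851 min


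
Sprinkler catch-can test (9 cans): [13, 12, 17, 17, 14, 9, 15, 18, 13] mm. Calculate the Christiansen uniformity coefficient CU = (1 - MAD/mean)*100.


mean = 14.222222 mm
MAD = 2.246914 mm
CU = (1 - 2.246914/14.222222)*100

84.2014 %


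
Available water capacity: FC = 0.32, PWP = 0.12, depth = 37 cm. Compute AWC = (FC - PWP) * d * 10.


AWC = (FC - PWP) * d * 10
AWC = (0.32 - 0.12) * 37 * 10
AWC = 0.2000 * 37 * 10

74.0000 mm


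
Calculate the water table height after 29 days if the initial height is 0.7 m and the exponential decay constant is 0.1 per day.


m = m0 * exp(-k*t)
m = 0.7 * exp(-0.1 * 29)
m = 0.7 * exp(-2.9000)

0.0385 m


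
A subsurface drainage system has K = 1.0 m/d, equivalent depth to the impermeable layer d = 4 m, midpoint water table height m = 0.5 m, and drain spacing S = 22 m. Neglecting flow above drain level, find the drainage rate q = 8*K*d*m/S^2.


q = 8*K*d*m/S^2
q = 8*1.0*4*0.5/22^2
q = 16.0000 / 484

0.0331 m/d


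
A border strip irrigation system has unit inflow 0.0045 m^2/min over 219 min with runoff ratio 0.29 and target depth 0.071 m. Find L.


L = q*t/((1+r)*Z)
L = 0.0045*219/((1+0.29)*0.071)
L = 0.9855/0.09159

10.7599 m


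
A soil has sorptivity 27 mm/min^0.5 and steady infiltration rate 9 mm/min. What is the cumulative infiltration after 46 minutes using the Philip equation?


F = S*sqrt(t) + A*t
F = 27*sqrt(46) + 9*46
F = 27*6.782330 + 414

597.1229 mm


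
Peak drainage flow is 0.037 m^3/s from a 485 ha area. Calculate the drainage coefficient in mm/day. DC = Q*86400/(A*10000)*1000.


DC = Q * 86400 / (A * 10000) * 1000
DC = 0.037 * 86400 / (485 * 10000) * 1000
DC = 3196800.0000 / 4850000

0.6591 mm/day


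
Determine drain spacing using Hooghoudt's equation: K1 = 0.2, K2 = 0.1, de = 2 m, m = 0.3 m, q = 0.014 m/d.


S^2 = 8*K2*de*m/q + 4*K1*m^2/q
S^2 = 8*0.1*2*0.3/0.014 + 4*0.2*0.3^2/0.014
S = sqrt(39.4286)

6.2792 m


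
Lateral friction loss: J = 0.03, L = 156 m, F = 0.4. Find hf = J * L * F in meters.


hf = J * L * F = 0.03 * 156 * 0.4 = 1.8720 m

1.8720 m


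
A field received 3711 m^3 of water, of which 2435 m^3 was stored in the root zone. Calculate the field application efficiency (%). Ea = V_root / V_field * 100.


Ea = V_root / V_field * 100 = 2435 / 3711 * 100 = 65.6157%

65.6157 %


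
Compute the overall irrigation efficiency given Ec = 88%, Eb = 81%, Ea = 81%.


Ec = 0.88, Eb = 0.81, Ea = 0.81
E = 0.88 * 0.81 * 0.81 * 100 = 57.7368%

57.7368 %


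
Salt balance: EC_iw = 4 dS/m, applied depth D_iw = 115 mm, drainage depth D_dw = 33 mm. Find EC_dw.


EC_dw = EC_iw * D_iw / D_dw
EC_dw = 4 * 115 / 33
EC_dw = 460 / 33

13.9394 dS/m


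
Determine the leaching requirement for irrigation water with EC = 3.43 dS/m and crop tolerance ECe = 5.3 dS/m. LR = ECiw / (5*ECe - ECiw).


LR = ECiw / (5*ECe - ECiw)
LR = 3.43 / (5*5.3 - 3.43)
LR = 3.43 / 23.0700

0.1487


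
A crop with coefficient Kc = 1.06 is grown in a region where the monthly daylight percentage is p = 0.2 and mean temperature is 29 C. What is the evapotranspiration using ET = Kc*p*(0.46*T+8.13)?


ET = Kc * p * (0.46*T + 8.13)
ET = 1.06 * 0.2 * (0.46*29 + 8.13)
ET = 1.06 * 0.2 * 21.4700

4.5516 mm/day


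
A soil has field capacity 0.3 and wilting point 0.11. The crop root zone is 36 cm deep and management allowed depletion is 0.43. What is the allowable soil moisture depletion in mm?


SMD = (FC - PWP) * d * MAD * 10
SMD = (0.3 - 0.11) * 36 * 0.43 * 10
SMD = 0.1900 * 36 * 0.43 * 10

29.4120 mm


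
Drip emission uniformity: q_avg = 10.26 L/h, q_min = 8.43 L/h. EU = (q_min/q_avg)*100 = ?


EU = (q_min/q_avg)*100 = (8.43/10.26)*100 = 82.1637%

82.1637 %


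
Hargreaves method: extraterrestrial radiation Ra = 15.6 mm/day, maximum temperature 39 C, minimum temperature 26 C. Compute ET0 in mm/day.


Tmean = (Tmax + Tmin)/2 = (39 + 26)/2 = 32.5
ET0 = 0.0023 * 15.6 * (32.5 + 17.8) * sqrt(39 - 26)
ET0 = 0.0023 * 15.6 * 50.3 * 3.605551

6.5072 mm/day


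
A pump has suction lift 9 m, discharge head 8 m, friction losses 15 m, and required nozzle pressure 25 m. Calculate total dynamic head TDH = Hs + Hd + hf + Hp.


TDH = Hs + Hd + hf + Hp = 9 + 8 + 15 + 25 = 57

57 m


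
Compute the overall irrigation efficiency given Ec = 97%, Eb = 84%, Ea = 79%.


Ec = 0.97, Eb = 0.84, Ea = 0.79
E = 0.97 * 0.84 * 0.79 * 100 = 64.3692%

64.3692 %


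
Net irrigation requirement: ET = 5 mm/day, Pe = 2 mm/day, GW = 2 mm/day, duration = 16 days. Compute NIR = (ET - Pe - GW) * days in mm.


Daily deficit = ET - Pe - GW = 5 - 2 - 2 = 1 mm/day
NIR = 1 * 16 = 16 mm

16.0000 mm


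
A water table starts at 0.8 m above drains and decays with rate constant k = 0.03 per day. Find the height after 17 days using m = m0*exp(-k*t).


m = m0 * exp(-k*t)
m = 0.8 * exp(-0.03 * 17)
m = 0.8 * exp(-0.5100)

0.4804 m


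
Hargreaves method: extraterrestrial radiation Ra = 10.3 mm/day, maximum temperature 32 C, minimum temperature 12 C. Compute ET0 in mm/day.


Tmean = (Tmax + Tmin)/2 = (32 + 12)/2 = 22.0
ET0 = 0.0023 * 10.3 * (22.0 + 17.8) * sqrt(32 - 12)
ET0 = 0.0023 * 10.3 * 39.8 * 4.472136

4.2166 mm/day


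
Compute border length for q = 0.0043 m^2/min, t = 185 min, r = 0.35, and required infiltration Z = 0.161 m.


L = q*t/((1+r)*Z)
L = 0.0043*185/((1+0.35)*0.161)
L = 0.7955/0.21735

3.6600 m


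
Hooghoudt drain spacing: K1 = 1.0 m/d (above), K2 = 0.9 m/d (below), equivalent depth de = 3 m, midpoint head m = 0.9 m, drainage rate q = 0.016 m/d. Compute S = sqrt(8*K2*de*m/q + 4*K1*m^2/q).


S^2 = 8*K2*de*m/q + 4*K1*m^2/q
S^2 = 8*0.9*3*0.9/0.016 + 4*1.0*0.9^2/0.016
S = sqrt(1417.5000)

37.6497 m


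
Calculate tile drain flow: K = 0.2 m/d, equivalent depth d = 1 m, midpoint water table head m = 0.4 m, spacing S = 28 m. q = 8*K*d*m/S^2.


q = 8*K*d*m/S^2
q = 8*0.2*1*0.4/28^2
q = 0.6400 / 784

8.1633e-04 m/d


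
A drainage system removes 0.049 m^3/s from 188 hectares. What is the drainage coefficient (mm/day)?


DC = Q * 86400 / (A * 10000) * 1000
DC = 0.049 * 86400 / (188 * 10000) * 1000
DC = 4233600.0000 / 1880000

2.2519 mm/day


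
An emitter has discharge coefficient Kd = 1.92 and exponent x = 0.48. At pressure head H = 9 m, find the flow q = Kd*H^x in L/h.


q = Kd * H^x = 1.92 * 9^0.48 = 1.92 * 2.871021

5.5124 L/h


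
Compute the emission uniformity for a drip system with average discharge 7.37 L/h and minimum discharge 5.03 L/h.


EU = (q_min/q_avg)*100 = (5.03/7.37)*100 = 68.2497%

68.2497 %


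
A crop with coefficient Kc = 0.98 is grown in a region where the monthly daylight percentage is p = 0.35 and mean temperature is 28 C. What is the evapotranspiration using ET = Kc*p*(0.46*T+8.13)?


ET = Kc * p * (0.46*T + 8.13)
ET = 0.98 * 0.35 * (0.46*28 + 8.13)
ET = 0.98 * 0.35 * 21.0100

7.2064 mm/day


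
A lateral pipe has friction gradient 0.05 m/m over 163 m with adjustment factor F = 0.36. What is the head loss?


hf = J * L * F = 0.05 * 163 * 0.36 = 2.9340 m

2.9340 m


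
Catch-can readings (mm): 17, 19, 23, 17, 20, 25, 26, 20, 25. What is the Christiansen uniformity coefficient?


mean = 21.333333 mm
MAD = 3.037037 mm
CU = (1 - 3.037037/21.333333)*100

85.7639 %


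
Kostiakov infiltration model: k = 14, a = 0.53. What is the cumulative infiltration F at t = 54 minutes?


F = k * t^a = 14 * 54^0.53
F = 14 * 8.282638

115.9569 mm


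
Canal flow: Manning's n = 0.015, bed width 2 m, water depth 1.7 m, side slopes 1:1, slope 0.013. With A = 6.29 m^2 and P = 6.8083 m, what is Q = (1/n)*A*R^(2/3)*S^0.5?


R = A/P = 6.29/6.8083 = 0.923872
Q = (1/0.015) * 6.29 * 0.923872^(2/3) * 0.013^0.5

45.3530 m^3/s


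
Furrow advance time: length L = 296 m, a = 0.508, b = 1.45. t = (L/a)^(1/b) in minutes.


t = (L/a)^(1/b)
t = (296/0.508)^(1/1.45)
t = 582.677165^(1/1.45)

80.7591 min


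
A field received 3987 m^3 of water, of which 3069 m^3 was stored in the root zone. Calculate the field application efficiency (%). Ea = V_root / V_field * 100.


Ea = V_root / V_field * 100 = 3069 / 3987 * 100 = 76.9752%

76.9752 %


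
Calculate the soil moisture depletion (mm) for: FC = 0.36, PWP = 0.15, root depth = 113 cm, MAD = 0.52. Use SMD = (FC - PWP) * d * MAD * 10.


SMD = (FC - PWP) * d * MAD * 10
SMD = (0.36 - 0.15) * 113 * 0.52 * 10
SMD = 0.2100 * 113 * 0.52 * 10

123.3960 mm


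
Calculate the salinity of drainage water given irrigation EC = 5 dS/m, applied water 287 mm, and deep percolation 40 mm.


EC_dw = EC_iw * D_iw / D_dw
EC_dw = 5 * 287 / 40
EC_dw = 1435 / 40

35.8750 dS/m


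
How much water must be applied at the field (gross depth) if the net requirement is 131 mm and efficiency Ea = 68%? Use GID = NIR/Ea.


Ea = 68% = 0.68
GID = NIR / Ea = 131 / 0.68 = 192.6471 mm

192.6471 mm


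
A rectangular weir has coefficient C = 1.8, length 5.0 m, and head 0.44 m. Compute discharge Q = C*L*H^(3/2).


Q = C * L * H^(3/2) = 1.8 * 5.0 * 0.44^1.5 = 1.8 * 5.0 * 0.291863

2.6268 m^3/s


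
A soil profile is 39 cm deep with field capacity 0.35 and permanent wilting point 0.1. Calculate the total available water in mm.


AWC = (FC - PWP) * d * 10
AWC = (0.35 - 0.1) * 39 * 10
AWC = 0.2500 * 39 * 10

97.5000 mm


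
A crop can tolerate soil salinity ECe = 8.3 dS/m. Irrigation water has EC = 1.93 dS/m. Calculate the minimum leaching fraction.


LR = ECiw / (5*ECe - ECiw)
LR = 1.93 / (5*8.3 - 1.93)
LR = 1.93 / 39.5700

0.0488
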